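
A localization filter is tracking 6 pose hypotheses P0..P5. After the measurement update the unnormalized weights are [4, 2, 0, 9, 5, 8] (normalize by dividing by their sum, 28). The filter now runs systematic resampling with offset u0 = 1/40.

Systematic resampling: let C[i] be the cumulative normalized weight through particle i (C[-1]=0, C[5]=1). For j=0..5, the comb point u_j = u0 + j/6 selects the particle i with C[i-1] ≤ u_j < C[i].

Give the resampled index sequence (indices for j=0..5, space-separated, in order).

C = [1/7, 3/14, 3/14, 15/28, 5/7, 1]
j=0: u_0=1/40 ∈ [0, 1/7) → index 0
j=1: u_1=23/120 ∈ [1/7, 3/14) → index 1
j=2: u_2=43/120 ∈ [3/14, 15/28) → index 3
j=3: u_3=21/40 ∈ [3/14, 15/28) → index 3
j=4: u_4=83/120 ∈ [15/28, 5/7) → index 4
j=5: u_5=103/120 ∈ [5/7, 1) → index 5

0 1 3 3 4 5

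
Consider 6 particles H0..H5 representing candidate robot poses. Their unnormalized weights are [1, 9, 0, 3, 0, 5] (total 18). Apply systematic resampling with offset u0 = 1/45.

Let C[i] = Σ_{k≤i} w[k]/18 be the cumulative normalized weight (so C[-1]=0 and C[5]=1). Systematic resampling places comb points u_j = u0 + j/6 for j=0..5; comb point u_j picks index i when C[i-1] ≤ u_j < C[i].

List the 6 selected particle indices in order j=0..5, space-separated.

0 1 1 1 3 5

C = [1/18, 5/9, 5/9, 13/18, 13/18, 1]
j=0: u_0=1/45 ∈ [0, 1/18) → index 0
j=1: u_1=17/90 ∈ [1/18, 5/9) → index 1
j=2: u_2=16/45 ∈ [1/18, 5/9) → index 1
j=3: u_3=47/90 ∈ [1/18, 5/9) → index 1
j=4: u_4=31/45 ∈ [5/9, 13/18) → index 3
j=5: u_5=77/90 ∈ [13/18, 1) → index 5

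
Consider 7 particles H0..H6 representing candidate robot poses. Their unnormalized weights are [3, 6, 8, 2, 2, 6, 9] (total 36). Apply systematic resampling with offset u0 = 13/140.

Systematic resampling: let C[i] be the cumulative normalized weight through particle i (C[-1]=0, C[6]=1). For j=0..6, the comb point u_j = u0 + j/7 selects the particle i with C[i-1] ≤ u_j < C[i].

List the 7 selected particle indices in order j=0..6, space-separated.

1 1 2 3 5 6 6

C = [1/12, 1/4, 17/36, 19/36, 7/12, 3/4, 1]
j=0: u_0=13/140 ∈ [1/12, 1/4) → index 1
j=1: u_1=33/140 ∈ [1/12, 1/4) → index 1
j=2: u_2=53/140 ∈ [1/4, 17/36) → index 2
j=3: u_3=73/140 ∈ [17/36, 19/36) → index 3
j=4: u_4=93/140 ∈ [7/12, 3/4) → index 5
j=5: u_5=113/140 ∈ [3/4, 1) → index 6
j=6: u_6=19/20 ∈ [3/4, 1) → index 6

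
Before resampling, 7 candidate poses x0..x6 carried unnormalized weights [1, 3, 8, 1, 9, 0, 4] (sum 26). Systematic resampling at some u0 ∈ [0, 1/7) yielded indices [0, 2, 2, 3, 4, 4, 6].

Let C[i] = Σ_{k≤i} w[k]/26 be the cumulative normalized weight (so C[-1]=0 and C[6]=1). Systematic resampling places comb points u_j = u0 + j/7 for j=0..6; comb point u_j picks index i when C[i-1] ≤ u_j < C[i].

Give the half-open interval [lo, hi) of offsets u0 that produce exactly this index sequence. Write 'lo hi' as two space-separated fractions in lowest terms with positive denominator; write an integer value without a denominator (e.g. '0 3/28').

C = [1/26, 2/13, 6/13, 1/2, 11/13, 11/13, 1]
j=0 picked index 0: u0 ∈ [0, 1/26)
j=1 picked index 2: u0 ∈ [1/91, 29/91)
j=2 picked index 2: u0 ∈ [-12/91, 16/91)
j=3 picked index 3: u0 ∈ [3/91, 1/14)
j=4 picked index 4: u0 ∈ [-1/14, 25/91)
j=5 picked index 4: u0 ∈ [-3/14, 12/91)
j=6 picked index 6: u0 ∈ [-1/91, 1/7)
intersection: [3/91, 1/26)

3/91 1/26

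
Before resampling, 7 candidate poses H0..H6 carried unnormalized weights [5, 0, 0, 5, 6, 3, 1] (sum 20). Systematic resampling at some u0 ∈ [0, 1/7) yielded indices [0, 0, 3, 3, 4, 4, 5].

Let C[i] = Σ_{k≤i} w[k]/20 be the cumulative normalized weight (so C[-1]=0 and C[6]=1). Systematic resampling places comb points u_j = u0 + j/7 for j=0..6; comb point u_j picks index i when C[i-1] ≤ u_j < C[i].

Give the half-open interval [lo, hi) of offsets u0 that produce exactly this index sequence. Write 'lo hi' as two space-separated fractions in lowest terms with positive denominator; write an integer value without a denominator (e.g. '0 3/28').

0 1/14

C = [1/4, 1/4, 1/4, 1/2, 4/5, 19/20, 1]
j=0 picked index 0: u0 ∈ [0, 1/4)
j=1 picked index 0: u0 ∈ [-1/7, 3/28)
j=2 picked index 3: u0 ∈ [-1/28, 3/14)
j=3 picked index 3: u0 ∈ [-5/28, 1/14)
j=4 picked index 4: u0 ∈ [-1/14, 8/35)
j=5 picked index 4: u0 ∈ [-3/14, 3/35)
j=6 picked index 5: u0 ∈ [-2/35, 13/140)
intersection: [0, 1/14)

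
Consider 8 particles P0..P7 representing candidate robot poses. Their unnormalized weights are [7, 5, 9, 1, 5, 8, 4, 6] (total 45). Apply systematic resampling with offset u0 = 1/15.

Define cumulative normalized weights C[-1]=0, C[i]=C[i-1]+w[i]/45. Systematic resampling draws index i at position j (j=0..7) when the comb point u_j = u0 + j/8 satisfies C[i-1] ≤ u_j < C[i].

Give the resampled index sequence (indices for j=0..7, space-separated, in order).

C = [7/45, 4/15, 7/15, 22/45, 3/5, 7/9, 13/15, 1]
j=0: u_0=1/15 ∈ [0, 7/45) → index 0
j=1: u_1=23/120 ∈ [7/45, 4/15) → index 1
j=2: u_2=19/60 ∈ [4/15, 7/15) → index 2
j=3: u_3=53/120 ∈ [4/15, 7/15) → index 2
j=4: u_4=17/30 ∈ [22/45, 3/5) → index 4
j=5: u_5=83/120 ∈ [3/5, 7/9) → index 5
j=6: u_6=49/60 ∈ [7/9, 13/15) → index 6
j=7: u_7=113/120 ∈ [13/15, 1) → index 7

0 1 2 2 4 5 6 7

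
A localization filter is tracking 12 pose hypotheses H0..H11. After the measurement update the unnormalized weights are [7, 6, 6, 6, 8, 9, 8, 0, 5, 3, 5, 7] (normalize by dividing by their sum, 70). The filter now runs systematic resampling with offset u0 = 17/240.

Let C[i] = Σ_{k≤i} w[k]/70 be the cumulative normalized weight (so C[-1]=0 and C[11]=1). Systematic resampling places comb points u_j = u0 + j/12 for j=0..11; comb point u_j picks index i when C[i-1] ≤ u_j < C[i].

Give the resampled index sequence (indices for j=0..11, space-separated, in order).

C = [1/10, 13/70, 19/70, 5/14, 33/70, 3/5, 5/7, 5/7, 11/14, 29/35, 9/10, 1]
j=0: u_0=17/240 ∈ [0, 1/10) → index 0
j=1: u_1=37/240 ∈ [1/10, 13/70) → index 1
j=2: u_2=19/80 ∈ [13/70, 19/70) → index 2
j=3: u_3=77/240 ∈ [19/70, 5/14) → index 3
j=4: u_4=97/240 ∈ [5/14, 33/70) → index 4
j=5: u_5=39/80 ∈ [33/70, 3/5) → index 5
j=6: u_6=137/240 ∈ [33/70, 3/5) → index 5
j=7: u_7=157/240 ∈ [3/5, 5/7) → index 6
j=8: u_8=59/80 ∈ [5/7, 11/14) → index 8
j=9: u_9=197/240 ∈ [11/14, 29/35) → index 9
j=10: u_10=217/240 ∈ [9/10, 1) → index 11
j=11: u_11=79/80 ∈ [9/10, 1) → index 11

0 1 2 3 4 5 5 6 8 9 11 11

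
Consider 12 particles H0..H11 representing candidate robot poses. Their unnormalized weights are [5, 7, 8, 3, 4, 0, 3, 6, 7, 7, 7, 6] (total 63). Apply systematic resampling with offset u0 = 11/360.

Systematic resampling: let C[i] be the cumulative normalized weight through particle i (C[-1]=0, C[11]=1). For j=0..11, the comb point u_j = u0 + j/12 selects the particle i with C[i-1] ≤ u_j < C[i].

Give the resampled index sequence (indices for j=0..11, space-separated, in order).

0 1 2 2 3 6 7 8 9 9 10 11

C = [5/63, 4/21, 20/63, 23/63, 3/7, 3/7, 10/21, 4/7, 43/63, 50/63, 19/21, 1]
j=0: u_0=11/360 ∈ [0, 5/63) → index 0
j=1: u_1=41/360 ∈ [5/63, 4/21) → index 1
j=2: u_2=71/360 ∈ [4/21, 20/63) → index 2
j=3: u_3=101/360 ∈ [4/21, 20/63) → index 2
j=4: u_4=131/360 ∈ [20/63, 23/63) → index 3
j=5: u_5=161/360 ∈ [3/7, 10/21) → index 6
j=6: u_6=191/360 ∈ [10/21, 4/7) → index 7
j=7: u_7=221/360 ∈ [4/7, 43/63) → index 8
j=8: u_8=251/360 ∈ [43/63, 50/63) → index 9
j=9: u_9=281/360 ∈ [43/63, 50/63) → index 9
j=10: u_10=311/360 ∈ [50/63, 19/21) → index 10
j=11: u_11=341/360 ∈ [19/21, 1) → index 11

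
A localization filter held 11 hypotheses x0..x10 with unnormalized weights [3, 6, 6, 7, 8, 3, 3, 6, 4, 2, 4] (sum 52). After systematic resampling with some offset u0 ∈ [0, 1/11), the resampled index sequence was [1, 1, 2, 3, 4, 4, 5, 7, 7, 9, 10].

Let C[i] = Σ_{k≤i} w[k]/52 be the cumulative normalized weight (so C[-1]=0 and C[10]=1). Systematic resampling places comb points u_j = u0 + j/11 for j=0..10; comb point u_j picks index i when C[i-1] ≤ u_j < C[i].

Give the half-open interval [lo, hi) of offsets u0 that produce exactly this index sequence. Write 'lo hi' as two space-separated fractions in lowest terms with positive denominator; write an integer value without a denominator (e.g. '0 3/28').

C = [3/52, 9/52, 15/52, 11/26, 15/26, 33/52, 9/13, 21/26, 23/26, 12/13, 1]
j=0 picked index 1: u0 ∈ [3/52, 9/52)
j=1 picked index 1: u0 ∈ [-19/572, 47/572)
j=2 picked index 2: u0 ∈ [-5/572, 61/572)
j=3 picked index 3: u0 ∈ [9/572, 43/286)
j=4 picked index 4: u0 ∈ [17/286, 61/286)
j=5 picked index 4: u0 ∈ [-9/286, 35/286)
j=6 picked index 5: u0 ∈ [9/286, 51/572)
j=7 picked index 7: u0 ∈ [8/143, 49/286)
j=8 picked index 7: u0 ∈ [-5/143, 23/286)
j=9 picked index 9: u0 ∈ [19/286, 15/143)
j=10 picked index 10: u0 ∈ [2/143, 1/11)
intersection: [19/286, 23/286)

19/286 23/286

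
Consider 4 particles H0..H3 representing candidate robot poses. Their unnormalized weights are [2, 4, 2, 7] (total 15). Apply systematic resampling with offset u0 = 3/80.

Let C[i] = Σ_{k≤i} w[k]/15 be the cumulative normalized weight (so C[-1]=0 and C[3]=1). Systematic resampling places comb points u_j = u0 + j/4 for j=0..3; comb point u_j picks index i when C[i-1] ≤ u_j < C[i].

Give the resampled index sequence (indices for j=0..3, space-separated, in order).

C = [2/15, 2/5, 8/15, 1]
j=0: u_0=3/80 ∈ [0, 2/15) → index 0
j=1: u_1=23/80 ∈ [2/15, 2/5) → index 1
j=2: u_2=43/80 ∈ [8/15, 1) → index 3
j=3: u_3=63/80 ∈ [8/15, 1) → index 3

0 1 3 3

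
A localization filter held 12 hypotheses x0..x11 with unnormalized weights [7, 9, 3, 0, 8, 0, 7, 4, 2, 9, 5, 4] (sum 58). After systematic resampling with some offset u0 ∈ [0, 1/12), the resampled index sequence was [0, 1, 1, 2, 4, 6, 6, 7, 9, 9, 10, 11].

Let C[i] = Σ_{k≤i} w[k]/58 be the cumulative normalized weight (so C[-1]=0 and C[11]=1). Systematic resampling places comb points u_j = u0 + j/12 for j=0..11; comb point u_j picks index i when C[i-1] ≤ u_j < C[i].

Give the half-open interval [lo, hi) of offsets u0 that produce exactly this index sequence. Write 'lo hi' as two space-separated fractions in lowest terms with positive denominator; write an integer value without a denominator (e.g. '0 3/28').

C = [7/58, 8/29, 19/58, 19/58, 27/58, 27/58, 17/29, 19/29, 20/29, 49/58, 27/29, 1]
j=0 picked index 0: u0 ∈ [0, 7/58)
j=1 picked index 1: u0 ∈ [13/348, 67/348)
j=2 picked index 1: u0 ∈ [-4/87, 19/174)
j=3 picked index 2: u0 ∈ [3/116, 9/116)
j=4 picked index 4: u0 ∈ [-1/174, 23/174)
j=5 picked index 6: u0 ∈ [17/348, 59/348)
j=6 picked index 6: u0 ∈ [-1/29, 5/58)
j=7 picked index 7: u0 ∈ [1/348, 25/348)
j=8 picked index 9: u0 ∈ [2/87, 31/174)
j=9 picked index 9: u0 ∈ [-7/116, 11/116)
j=10 picked index 10: u0 ∈ [1/87, 17/174)
j=11 picked index 11: u0 ∈ [5/348, 1/12)
intersection: [17/348, 25/348)

17/348 25/348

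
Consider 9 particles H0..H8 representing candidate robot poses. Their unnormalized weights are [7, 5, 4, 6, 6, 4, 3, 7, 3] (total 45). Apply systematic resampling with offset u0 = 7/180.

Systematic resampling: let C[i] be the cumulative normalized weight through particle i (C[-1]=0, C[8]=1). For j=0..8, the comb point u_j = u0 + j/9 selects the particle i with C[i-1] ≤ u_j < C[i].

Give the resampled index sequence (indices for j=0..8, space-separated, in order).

0 0 1 3 3 4 5 7 7

C = [7/45, 4/15, 16/45, 22/45, 28/45, 32/45, 7/9, 14/15, 1]
j=0: u_0=7/180 ∈ [0, 7/45) → index 0
j=1: u_1=3/20 ∈ [0, 7/45) → index 0
j=2: u_2=47/180 ∈ [7/45, 4/15) → index 1
j=3: u_3=67/180 ∈ [16/45, 22/45) → index 3
j=4: u_4=29/60 ∈ [16/45, 22/45) → index 3
j=5: u_5=107/180 ∈ [22/45, 28/45) → index 4
j=6: u_6=127/180 ∈ [28/45, 32/45) → index 5
j=7: u_7=49/60 ∈ [7/9, 14/15) → index 7
j=8: u_8=167/180 ∈ [7/9, 14/15) → index 7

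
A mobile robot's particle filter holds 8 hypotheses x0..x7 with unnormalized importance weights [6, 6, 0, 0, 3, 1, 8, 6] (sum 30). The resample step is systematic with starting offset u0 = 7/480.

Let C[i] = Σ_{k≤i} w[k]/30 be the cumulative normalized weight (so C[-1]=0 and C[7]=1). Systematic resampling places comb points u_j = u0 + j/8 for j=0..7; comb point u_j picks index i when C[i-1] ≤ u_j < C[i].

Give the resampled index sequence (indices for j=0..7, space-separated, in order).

0 0 1 1 5 6 6 7

C = [1/5, 2/5, 2/5, 2/5, 1/2, 8/15, 4/5, 1]
j=0: u_0=7/480 ∈ [0, 1/5) → index 0
j=1: u_1=67/480 ∈ [0, 1/5) → index 0
j=2: u_2=127/480 ∈ [1/5, 2/5) → index 1
j=3: u_3=187/480 ∈ [1/5, 2/5) → index 1
j=4: u_4=247/480 ∈ [1/2, 8/15) → index 5
j=5: u_5=307/480 ∈ [8/15, 4/5) → index 6
j=6: u_6=367/480 ∈ [8/15, 4/5) → index 6
j=7: u_7=427/480 ∈ [4/5, 1) → index 7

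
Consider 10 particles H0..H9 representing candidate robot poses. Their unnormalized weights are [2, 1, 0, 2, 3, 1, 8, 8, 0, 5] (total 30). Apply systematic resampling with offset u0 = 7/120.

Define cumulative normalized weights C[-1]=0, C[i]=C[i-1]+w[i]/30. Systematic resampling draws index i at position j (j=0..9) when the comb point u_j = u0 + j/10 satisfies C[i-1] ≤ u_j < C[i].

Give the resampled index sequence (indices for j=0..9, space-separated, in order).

C = [1/15, 1/10, 1/10, 1/6, 4/15, 3/10, 17/30, 5/6, 5/6, 1]
j=0: u_0=7/120 ∈ [0, 1/15) → index 0
j=1: u_1=19/120 ∈ [1/10, 1/6) → index 3
j=2: u_2=31/120 ∈ [1/6, 4/15) → index 4
j=3: u_3=43/120 ∈ [3/10, 17/30) → index 6
j=4: u_4=11/24 ∈ [3/10, 17/30) → index 6
j=5: u_5=67/120 ∈ [3/10, 17/30) → index 6
j=6: u_6=79/120 ∈ [17/30, 5/6) → index 7
j=7: u_7=91/120 ∈ [17/30, 5/6) → index 7
j=8: u_8=103/120 ∈ [5/6, 1) → index 9
j=9: u_9=23/24 ∈ [5/6, 1) → index 9

0 3 4 6 6 6 7 7 9 9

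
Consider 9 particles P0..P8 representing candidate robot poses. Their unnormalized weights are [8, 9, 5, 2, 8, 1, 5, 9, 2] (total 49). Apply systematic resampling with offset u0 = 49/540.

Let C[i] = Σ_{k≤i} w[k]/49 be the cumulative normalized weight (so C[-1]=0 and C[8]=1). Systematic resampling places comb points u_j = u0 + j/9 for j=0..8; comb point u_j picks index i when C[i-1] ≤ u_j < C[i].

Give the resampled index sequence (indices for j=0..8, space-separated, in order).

0 1 1 2 4 4 6 7 8

C = [8/49, 17/49, 22/49, 24/49, 32/49, 33/49, 38/49, 47/49, 1]
j=0: u_0=49/540 ∈ [0, 8/49) → index 0
j=1: u_1=109/540 ∈ [8/49, 17/49) → index 1
j=2: u_2=169/540 ∈ [8/49, 17/49) → index 1
j=3: u_3=229/540 ∈ [17/49, 22/49) → index 2
j=4: u_4=289/540 ∈ [24/49, 32/49) → index 4
j=5: u_5=349/540 ∈ [24/49, 32/49) → index 4
j=6: u_6=409/540 ∈ [33/49, 38/49) → index 6
j=7: u_7=469/540 ∈ [38/49, 47/49) → index 7
j=8: u_8=529/540 ∈ [47/49, 1) → index 8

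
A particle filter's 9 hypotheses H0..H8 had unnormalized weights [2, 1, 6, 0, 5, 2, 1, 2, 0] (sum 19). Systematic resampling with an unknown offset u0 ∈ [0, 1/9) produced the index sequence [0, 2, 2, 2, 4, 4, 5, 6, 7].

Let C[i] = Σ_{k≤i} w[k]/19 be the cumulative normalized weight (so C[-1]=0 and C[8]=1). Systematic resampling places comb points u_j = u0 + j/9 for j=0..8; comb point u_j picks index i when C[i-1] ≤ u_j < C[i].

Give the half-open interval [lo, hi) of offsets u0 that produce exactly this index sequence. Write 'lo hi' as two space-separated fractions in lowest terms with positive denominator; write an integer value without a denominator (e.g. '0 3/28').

C = [2/19, 3/19, 9/19, 9/19, 14/19, 16/19, 17/19, 1, 1]
j=0 picked index 0: u0 ∈ [0, 2/19)
j=1 picked index 2: u0 ∈ [8/171, 62/171)
j=2 picked index 2: u0 ∈ [-11/171, 43/171)
j=3 picked index 2: u0 ∈ [-10/57, 8/57)
j=4 picked index 4: u0 ∈ [5/171, 50/171)
j=5 picked index 4: u0 ∈ [-14/171, 31/171)
j=6 picked index 5: u0 ∈ [4/57, 10/57)
j=7 picked index 6: u0 ∈ [11/171, 20/171)
j=8 picked index 7: u0 ∈ [1/171, 1/9)
intersection: [4/57, 2/19)

4/57 2/19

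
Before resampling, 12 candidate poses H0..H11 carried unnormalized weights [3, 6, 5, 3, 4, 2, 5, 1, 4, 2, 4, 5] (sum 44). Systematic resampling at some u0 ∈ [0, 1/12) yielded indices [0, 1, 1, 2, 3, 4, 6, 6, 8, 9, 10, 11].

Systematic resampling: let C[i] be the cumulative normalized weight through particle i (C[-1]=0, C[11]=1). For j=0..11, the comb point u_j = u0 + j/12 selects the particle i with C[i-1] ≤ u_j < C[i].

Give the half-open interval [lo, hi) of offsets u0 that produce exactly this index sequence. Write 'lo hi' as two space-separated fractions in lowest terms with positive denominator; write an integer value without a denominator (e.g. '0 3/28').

C = [3/44, 9/44, 7/22, 17/44, 21/44, 23/44, 7/11, 29/44, 3/4, 35/44, 39/44, 1]
j=0 picked index 0: u0 ∈ [0, 3/44)
j=1 picked index 1: u0 ∈ [-1/66, 4/33)
j=2 picked index 1: u0 ∈ [-13/132, 5/132)
j=3 picked index 2: u0 ∈ [-1/22, 3/44)
j=4 picked index 3: u0 ∈ [-1/66, 7/132)
j=5 picked index 4: u0 ∈ [-1/33, 2/33)
j=6 picked index 6: u0 ∈ [1/44, 3/22)
j=7 picked index 6: u0 ∈ [-2/33, 7/132)
j=8 picked index 8: u0 ∈ [-1/132, 1/12)
j=9 picked index 9: u0 ∈ [0, 1/22)
j=10 picked index 10: u0 ∈ [-5/132, 7/132)
j=11 picked index 11: u0 ∈ [-1/33, 1/12)
intersection: [1/44, 5/132)

1/44 5/132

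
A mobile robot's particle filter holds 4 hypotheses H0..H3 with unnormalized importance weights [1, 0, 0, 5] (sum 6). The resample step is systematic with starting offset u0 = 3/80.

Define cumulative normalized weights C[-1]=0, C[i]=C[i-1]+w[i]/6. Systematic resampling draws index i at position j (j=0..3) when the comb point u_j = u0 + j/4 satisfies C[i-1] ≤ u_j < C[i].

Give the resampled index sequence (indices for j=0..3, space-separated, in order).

C = [1/6, 1/6, 1/6, 1]
j=0: u_0=3/80 ∈ [0, 1/6) → index 0
j=1: u_1=23/80 ∈ [1/6, 1) → index 3
j=2: u_2=43/80 ∈ [1/6, 1) → index 3
j=3: u_3=63/80 ∈ [1/6, 1) → index 3

0 3 3 3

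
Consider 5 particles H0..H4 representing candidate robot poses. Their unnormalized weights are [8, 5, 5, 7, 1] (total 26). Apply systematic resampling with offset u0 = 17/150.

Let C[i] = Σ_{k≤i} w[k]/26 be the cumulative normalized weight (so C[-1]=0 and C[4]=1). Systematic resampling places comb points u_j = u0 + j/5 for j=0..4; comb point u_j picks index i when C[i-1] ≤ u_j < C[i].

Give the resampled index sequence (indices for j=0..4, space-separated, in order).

C = [4/13, 1/2, 9/13, 25/26, 1]
j=0: u_0=17/150 ∈ [0, 4/13) → index 0
j=1: u_1=47/150 ∈ [4/13, 1/2) → index 1
j=2: u_2=77/150 ∈ [1/2, 9/13) → index 2
j=3: u_3=107/150 ∈ [9/13, 25/26) → index 3
j=4: u_4=137/150 ∈ [9/13, 25/26) → index 3

0 1 2 3 3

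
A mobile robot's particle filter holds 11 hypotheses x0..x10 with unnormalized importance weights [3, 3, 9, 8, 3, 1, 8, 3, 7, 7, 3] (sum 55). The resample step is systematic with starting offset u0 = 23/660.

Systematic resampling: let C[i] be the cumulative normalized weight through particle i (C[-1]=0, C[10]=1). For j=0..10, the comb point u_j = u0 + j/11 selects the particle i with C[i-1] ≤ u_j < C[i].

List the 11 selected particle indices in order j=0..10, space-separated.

0 2 2 3 3 5 6 7 8 9 9

C = [3/55, 6/55, 3/11, 23/55, 26/55, 27/55, 7/11, 38/55, 9/11, 52/55, 1]
j=0: u_0=23/660 ∈ [0, 3/55) → index 0
j=1: u_1=83/660 ∈ [6/55, 3/11) → index 2
j=2: u_2=13/60 ∈ [6/55, 3/11) → index 2
j=3: u_3=203/660 ∈ [3/11, 23/55) → index 3
j=4: u_4=263/660 ∈ [3/11, 23/55) → index 3
j=5: u_5=323/660 ∈ [26/55, 27/55) → index 5
j=6: u_6=383/660 ∈ [27/55, 7/11) → index 6
j=7: u_7=443/660 ∈ [7/11, 38/55) → index 7
j=8: u_8=503/660 ∈ [38/55, 9/11) → index 8
j=9: u_9=563/660 ∈ [9/11, 52/55) → index 9
j=10: u_10=623/660 ∈ [9/11, 52/55) → index 9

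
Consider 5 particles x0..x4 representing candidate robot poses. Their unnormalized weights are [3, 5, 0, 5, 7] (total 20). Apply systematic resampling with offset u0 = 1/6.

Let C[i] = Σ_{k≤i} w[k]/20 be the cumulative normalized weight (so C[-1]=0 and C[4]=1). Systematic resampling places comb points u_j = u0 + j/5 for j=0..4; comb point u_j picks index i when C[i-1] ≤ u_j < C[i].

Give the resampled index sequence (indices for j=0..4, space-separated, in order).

C = [3/20, 2/5, 2/5, 13/20, 1]
j=0: u_0=1/6 ∈ [3/20, 2/5) → index 1
j=1: u_1=11/30 ∈ [3/20, 2/5) → index 1
j=2: u_2=17/30 ∈ [2/5, 13/20) → index 3
j=3: u_3=23/30 ∈ [13/20, 1) → index 4
j=4: u_4=29/30 ∈ [13/20, 1) → index 4

1 1 3 4 4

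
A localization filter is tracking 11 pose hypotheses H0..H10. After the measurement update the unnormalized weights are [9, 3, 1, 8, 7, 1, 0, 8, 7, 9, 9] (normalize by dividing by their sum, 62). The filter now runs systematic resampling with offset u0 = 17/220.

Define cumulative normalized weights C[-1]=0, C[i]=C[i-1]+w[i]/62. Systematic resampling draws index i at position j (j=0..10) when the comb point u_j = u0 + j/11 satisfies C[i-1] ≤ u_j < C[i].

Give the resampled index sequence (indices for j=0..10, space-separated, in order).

C = [9/62, 6/31, 13/62, 21/62, 14/31, 29/62, 29/62, 37/62, 22/31, 53/62, 1]
j=0: u_0=17/220 ∈ [0, 9/62) → index 0
j=1: u_1=37/220 ∈ [9/62, 6/31) → index 1
j=2: u_2=57/220 ∈ [13/62, 21/62) → index 3
j=3: u_3=7/20 ∈ [21/62, 14/31) → index 4
j=4: u_4=97/220 ∈ [21/62, 14/31) → index 4
j=5: u_5=117/220 ∈ [29/62, 37/62) → index 7
j=6: u_6=137/220 ∈ [37/62, 22/31) → index 8
j=7: u_7=157/220 ∈ [22/31, 53/62) → index 9
j=8: u_8=177/220 ∈ [22/31, 53/62) → index 9
j=9: u_9=197/220 ∈ [53/62, 1) → index 10
j=10: u_10=217/220 ∈ [53/62, 1) → index 10

0 1 3 4 4 7 8 9 9 10 10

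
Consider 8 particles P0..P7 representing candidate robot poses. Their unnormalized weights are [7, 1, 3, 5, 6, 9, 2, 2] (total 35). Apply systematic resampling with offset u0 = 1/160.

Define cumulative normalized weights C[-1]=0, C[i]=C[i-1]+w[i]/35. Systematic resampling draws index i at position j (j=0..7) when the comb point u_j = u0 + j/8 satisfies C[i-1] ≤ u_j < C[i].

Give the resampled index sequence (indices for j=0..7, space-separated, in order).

0 0 2 3 4 5 5 5

C = [1/5, 8/35, 11/35, 16/35, 22/35, 31/35, 33/35, 1]
j=0: u_0=1/160 ∈ [0, 1/5) → index 0
j=1: u_1=21/160 ∈ [0, 1/5) → index 0
j=2: u_2=41/160 ∈ [8/35, 11/35) → index 2
j=3: u_3=61/160 ∈ [11/35, 16/35) → index 3
j=4: u_4=81/160 ∈ [16/35, 22/35) → index 4
j=5: u_5=101/160 ∈ [22/35, 31/35) → index 5
j=6: u_6=121/160 ∈ [22/35, 31/35) → index 5
j=7: u_7=141/160 ∈ [22/35, 31/35) → index 5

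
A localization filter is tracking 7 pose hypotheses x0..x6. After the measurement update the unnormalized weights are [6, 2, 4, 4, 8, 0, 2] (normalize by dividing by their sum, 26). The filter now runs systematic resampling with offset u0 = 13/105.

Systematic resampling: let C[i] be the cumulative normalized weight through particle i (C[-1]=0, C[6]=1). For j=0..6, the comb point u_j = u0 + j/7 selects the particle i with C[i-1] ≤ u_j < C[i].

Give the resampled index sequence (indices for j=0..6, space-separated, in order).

0 1 2 3 4 4 6

C = [3/13, 4/13, 6/13, 8/13, 12/13, 12/13, 1]
j=0: u_0=13/105 ∈ [0, 3/13) → index 0
j=1: u_1=4/15 ∈ [3/13, 4/13) → index 1
j=2: u_2=43/105 ∈ [4/13, 6/13) → index 2
j=3: u_3=58/105 ∈ [6/13, 8/13) → index 3
j=4: u_4=73/105 ∈ [8/13, 12/13) → index 4
j=5: u_5=88/105 ∈ [8/13, 12/13) → index 4
j=6: u_6=103/105 ∈ [12/13, 1) → index 6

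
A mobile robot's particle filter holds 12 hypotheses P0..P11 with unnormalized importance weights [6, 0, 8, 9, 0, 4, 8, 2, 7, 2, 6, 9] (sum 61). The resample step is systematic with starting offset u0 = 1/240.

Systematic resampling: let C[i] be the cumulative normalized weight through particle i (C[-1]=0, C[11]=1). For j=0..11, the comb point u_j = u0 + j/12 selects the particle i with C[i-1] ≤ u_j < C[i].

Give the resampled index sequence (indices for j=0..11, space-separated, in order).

C = [6/61, 6/61, 14/61, 23/61, 23/61, 27/61, 35/61, 37/61, 44/61, 46/61, 52/61, 1]
j=0: u_0=1/240 ∈ [0, 6/61) → index 0
j=1: u_1=7/80 ∈ [0, 6/61) → index 0
j=2: u_2=41/240 ∈ [6/61, 14/61) → index 2
j=3: u_3=61/240 ∈ [14/61, 23/61) → index 3
j=4: u_4=27/80 ∈ [14/61, 23/61) → index 3
j=5: u_5=101/240 ∈ [23/61, 27/61) → index 5
j=6: u_6=121/240 ∈ [27/61, 35/61) → index 6
j=7: u_7=47/80 ∈ [35/61, 37/61) → index 7
j=8: u_8=161/240 ∈ [37/61, 44/61) → index 8
j=9: u_9=181/240 ∈ [46/61, 52/61) → index 10
j=10: u_10=67/80 ∈ [46/61, 52/61) → index 10
j=11: u_11=221/240 ∈ [52/61, 1) → index 11

0 0 2 3 3 5 6 7 8 10 10 11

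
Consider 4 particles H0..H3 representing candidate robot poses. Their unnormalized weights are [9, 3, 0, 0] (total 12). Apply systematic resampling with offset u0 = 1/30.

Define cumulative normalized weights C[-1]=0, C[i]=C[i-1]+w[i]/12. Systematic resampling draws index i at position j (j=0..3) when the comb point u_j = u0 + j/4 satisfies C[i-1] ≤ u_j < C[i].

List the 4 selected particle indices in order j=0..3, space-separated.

C = [3/4, 1, 1, 1]
j=0: u_0=1/30 ∈ [0, 3/4) → index 0
j=1: u_1=17/60 ∈ [0, 3/4) → index 0
j=2: u_2=8/15 ∈ [0, 3/4) → index 0
j=3: u_3=47/60 ∈ [3/4, 1) → index 1

0 0 0 1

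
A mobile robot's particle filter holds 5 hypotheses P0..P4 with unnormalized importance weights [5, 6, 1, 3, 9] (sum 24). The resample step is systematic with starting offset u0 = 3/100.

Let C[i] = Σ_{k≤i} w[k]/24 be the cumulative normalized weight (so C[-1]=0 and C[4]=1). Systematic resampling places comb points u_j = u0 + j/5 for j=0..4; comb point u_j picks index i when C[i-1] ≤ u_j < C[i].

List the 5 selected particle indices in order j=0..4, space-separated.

C = [5/24, 11/24, 1/2, 5/8, 1]
j=0: u_0=3/100 ∈ [0, 5/24) → index 0
j=1: u_1=23/100 ∈ [5/24, 11/24) → index 1
j=2: u_2=43/100 ∈ [5/24, 11/24) → index 1
j=3: u_3=63/100 ∈ [5/8, 1) → index 4
j=4: u_4=83/100 ∈ [5/8, 1) → index 4

0 1 1 4 4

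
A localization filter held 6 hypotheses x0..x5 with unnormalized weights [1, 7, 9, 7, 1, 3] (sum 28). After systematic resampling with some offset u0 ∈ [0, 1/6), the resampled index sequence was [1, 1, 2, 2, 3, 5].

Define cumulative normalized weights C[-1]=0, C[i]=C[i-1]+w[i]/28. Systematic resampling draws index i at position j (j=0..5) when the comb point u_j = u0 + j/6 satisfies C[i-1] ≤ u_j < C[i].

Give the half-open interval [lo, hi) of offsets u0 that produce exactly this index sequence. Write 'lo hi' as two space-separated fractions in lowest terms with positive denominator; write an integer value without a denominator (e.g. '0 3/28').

5/84 3/28

C = [1/28, 2/7, 17/28, 6/7, 25/28, 1]
j=0 picked index 1: u0 ∈ [1/28, 2/7)
j=1 picked index 1: u0 ∈ [-11/84, 5/42)
j=2 picked index 2: u0 ∈ [-1/21, 23/84)
j=3 picked index 2: u0 ∈ [-3/14, 3/28)
j=4 picked index 3: u0 ∈ [-5/84, 4/21)
j=5 picked index 5: u0 ∈ [5/84, 1/6)
intersection: [5/84, 3/28)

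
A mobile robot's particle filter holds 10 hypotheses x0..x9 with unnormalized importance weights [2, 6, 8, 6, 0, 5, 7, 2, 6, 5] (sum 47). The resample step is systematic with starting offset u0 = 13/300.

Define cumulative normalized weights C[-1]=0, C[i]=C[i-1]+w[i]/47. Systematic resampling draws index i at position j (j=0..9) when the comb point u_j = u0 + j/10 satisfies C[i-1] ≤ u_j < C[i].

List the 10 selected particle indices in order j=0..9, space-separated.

1 1 2 3 3 5 6 7 8 9

C = [2/47, 8/47, 16/47, 22/47, 22/47, 27/47, 34/47, 36/47, 42/47, 1]
j=0: u_0=13/300 ∈ [2/47, 8/47) → index 1
j=1: u_1=43/300 ∈ [2/47, 8/47) → index 1
j=2: u_2=73/300 ∈ [8/47, 16/47) → index 2
j=3: u_3=103/300 ∈ [16/47, 22/47) → index 3
j=4: u_4=133/300 ∈ [16/47, 22/47) → index 3
j=5: u_5=163/300 ∈ [22/47, 27/47) → index 5
j=6: u_6=193/300 ∈ [27/47, 34/47) → index 6
j=7: u_7=223/300 ∈ [34/47, 36/47) → index 7
j=8: u_8=253/300 ∈ [36/47, 42/47) → index 8
j=9: u_9=283/300 ∈ [42/47, 1) → index 9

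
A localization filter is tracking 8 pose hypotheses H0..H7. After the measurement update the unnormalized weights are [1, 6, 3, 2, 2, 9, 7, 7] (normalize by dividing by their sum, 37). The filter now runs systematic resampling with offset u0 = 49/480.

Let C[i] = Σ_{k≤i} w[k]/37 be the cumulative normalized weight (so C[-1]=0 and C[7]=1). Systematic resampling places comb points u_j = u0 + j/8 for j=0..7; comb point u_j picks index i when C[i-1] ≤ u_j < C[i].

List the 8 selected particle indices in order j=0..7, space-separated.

C = [1/37, 7/37, 10/37, 12/37, 14/37, 23/37, 30/37, 1]
j=0: u_0=49/480 ∈ [1/37, 7/37) → index 1
j=1: u_1=109/480 ∈ [7/37, 10/37) → index 2
j=2: u_2=169/480 ∈ [12/37, 14/37) → index 4
j=3: u_3=229/480 ∈ [14/37, 23/37) → index 5
j=4: u_4=289/480 ∈ [14/37, 23/37) → index 5
j=5: u_5=349/480 ∈ [23/37, 30/37) → index 6
j=6: u_6=409/480 ∈ [30/37, 1) → index 7
j=7: u_7=469/480 ∈ [30/37, 1) → index 7

1 2 4 5 5 6 7 7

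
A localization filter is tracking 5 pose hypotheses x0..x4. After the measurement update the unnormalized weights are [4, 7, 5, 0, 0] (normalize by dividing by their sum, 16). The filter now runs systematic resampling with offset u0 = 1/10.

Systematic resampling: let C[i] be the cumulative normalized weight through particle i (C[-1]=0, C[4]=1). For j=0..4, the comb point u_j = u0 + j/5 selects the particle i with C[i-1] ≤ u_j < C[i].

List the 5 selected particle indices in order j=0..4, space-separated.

C = [1/4, 11/16, 1, 1, 1]
j=0: u_0=1/10 ∈ [0, 1/4) → index 0
j=1: u_1=3/10 ∈ [1/4, 11/16) → index 1
j=2: u_2=1/2 ∈ [1/4, 11/16) → index 1
j=3: u_3=7/10 ∈ [11/16, 1) → index 2
j=4: u_4=9/10 ∈ [11/16, 1) → index 2

0 1 1 2 2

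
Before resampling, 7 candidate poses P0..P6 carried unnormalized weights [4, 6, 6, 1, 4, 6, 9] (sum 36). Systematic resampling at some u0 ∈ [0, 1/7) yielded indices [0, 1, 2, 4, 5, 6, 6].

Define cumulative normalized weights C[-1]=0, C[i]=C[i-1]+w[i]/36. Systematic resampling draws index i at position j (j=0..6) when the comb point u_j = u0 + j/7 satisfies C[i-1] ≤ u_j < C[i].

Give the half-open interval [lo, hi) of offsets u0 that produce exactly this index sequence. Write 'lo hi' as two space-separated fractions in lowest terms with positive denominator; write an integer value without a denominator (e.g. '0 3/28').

C = [1/9, 5/18, 4/9, 17/36, 7/12, 3/4, 1]
j=0 picked index 0: u0 ∈ [0, 1/9)
j=1 picked index 1: u0 ∈ [-2/63, 17/126)
j=2 picked index 2: u0 ∈ [-1/126, 10/63)
j=3 picked index 4: u0 ∈ [11/252, 13/84)
j=4 picked index 5: u0 ∈ [1/84, 5/28)
j=5 picked index 6: u0 ∈ [1/28, 2/7)
j=6 picked index 6: u0 ∈ [-3/28, 1/7)
intersection: [11/252, 1/9)

11/252 1/9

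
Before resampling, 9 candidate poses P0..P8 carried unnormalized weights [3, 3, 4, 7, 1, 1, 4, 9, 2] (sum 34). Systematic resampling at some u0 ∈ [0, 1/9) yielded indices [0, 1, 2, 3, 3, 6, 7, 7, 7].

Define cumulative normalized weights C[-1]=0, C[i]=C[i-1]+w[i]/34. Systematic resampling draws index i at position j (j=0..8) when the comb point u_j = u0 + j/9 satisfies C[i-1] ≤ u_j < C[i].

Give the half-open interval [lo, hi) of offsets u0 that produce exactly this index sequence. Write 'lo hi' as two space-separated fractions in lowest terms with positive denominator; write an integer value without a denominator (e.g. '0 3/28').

C = [3/34, 3/17, 5/17, 1/2, 9/17, 19/34, 23/34, 16/17, 1]
j=0 picked index 0: u0 ∈ [0, 3/34)
j=1 picked index 1: u0 ∈ [-7/306, 10/153)
j=2 picked index 2: u0 ∈ [-7/153, 11/153)
j=3 picked index 3: u0 ∈ [-2/51, 1/6)
j=4 picked index 3: u0 ∈ [-23/153, 1/18)
j=5 picked index 6: u0 ∈ [1/306, 37/306)
j=6 picked index 7: u0 ∈ [1/102, 14/51)
j=7 picked index 7: u0 ∈ [-31/306, 25/153)
j=8 picked index 7: u0 ∈ [-65/306, 8/153)
intersection: [1/102, 8/153)

1/102 8/153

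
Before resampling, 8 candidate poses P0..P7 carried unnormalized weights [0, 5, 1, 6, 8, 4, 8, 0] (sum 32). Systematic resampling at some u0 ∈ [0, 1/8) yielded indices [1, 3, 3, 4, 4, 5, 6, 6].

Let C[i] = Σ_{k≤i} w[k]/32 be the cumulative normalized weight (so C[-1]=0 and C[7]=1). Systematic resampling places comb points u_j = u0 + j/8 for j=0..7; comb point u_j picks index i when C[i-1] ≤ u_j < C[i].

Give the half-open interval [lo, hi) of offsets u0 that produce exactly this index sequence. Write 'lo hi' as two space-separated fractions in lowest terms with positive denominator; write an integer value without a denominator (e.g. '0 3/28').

1/16 1/8

C = [0, 5/32, 3/16, 3/8, 5/8, 3/4, 1, 1]
j=0 picked index 1: u0 ∈ [0, 5/32)
j=1 picked index 3: u0 ∈ [1/16, 1/4)
j=2 picked index 3: u0 ∈ [-1/16, 1/8)
j=3 picked index 4: u0 ∈ [0, 1/4)
j=4 picked index 4: u0 ∈ [-1/8, 1/8)
j=5 picked index 5: u0 ∈ [0, 1/8)
j=6 picked index 6: u0 ∈ [0, 1/4)
j=7 picked index 6: u0 ∈ [-1/8, 1/8)
intersection: [1/16, 1/8)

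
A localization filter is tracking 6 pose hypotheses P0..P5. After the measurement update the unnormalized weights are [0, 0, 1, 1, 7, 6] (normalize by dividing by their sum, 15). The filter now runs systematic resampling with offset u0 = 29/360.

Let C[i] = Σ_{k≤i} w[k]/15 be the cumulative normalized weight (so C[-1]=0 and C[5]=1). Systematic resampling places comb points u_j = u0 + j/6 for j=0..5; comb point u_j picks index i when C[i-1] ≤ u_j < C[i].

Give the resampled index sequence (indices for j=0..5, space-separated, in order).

3 4 4 4 5 5

C = [0, 0, 1/15, 2/15, 3/5, 1]
j=0: u_0=29/360 ∈ [1/15, 2/15) → index 3
j=1: u_1=89/360 ∈ [2/15, 3/5) → index 4
j=2: u_2=149/360 ∈ [2/15, 3/5) → index 4
j=3: u_3=209/360 ∈ [2/15, 3/5) → index 4
j=4: u_4=269/360 ∈ [3/5, 1) → index 5
j=5: u_5=329/360 ∈ [3/5, 1) → index 5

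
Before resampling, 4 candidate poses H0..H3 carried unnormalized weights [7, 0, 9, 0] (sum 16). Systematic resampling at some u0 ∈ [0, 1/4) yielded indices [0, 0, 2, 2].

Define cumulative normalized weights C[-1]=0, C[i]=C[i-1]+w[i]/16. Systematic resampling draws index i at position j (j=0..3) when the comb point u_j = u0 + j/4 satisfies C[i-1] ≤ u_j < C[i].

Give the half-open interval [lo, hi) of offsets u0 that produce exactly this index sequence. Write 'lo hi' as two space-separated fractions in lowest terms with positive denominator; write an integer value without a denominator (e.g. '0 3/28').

0 3/16

C = [7/16, 7/16, 1, 1]
j=0 picked index 0: u0 ∈ [0, 7/16)
j=1 picked index 0: u0 ∈ [-1/4, 3/16)
j=2 picked index 2: u0 ∈ [-1/16, 1/2)
j=3 picked index 2: u0 ∈ [-5/16, 1/4)
intersection: [0, 3/16)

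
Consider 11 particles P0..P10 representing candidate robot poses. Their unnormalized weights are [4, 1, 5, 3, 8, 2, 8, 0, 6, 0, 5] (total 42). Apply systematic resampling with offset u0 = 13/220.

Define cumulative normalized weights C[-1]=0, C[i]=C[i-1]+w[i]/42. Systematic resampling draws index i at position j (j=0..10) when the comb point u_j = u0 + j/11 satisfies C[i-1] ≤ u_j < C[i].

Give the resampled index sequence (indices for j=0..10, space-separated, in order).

C = [2/21, 5/42, 5/21, 13/42, 1/2, 23/42, 31/42, 31/42, 37/42, 37/42, 1]
j=0: u_0=13/220 ∈ [0, 2/21) → index 0
j=1: u_1=3/20 ∈ [5/42, 5/21) → index 2
j=2: u_2=53/220 ∈ [5/21, 13/42) → index 3
j=3: u_3=73/220 ∈ [13/42, 1/2) → index 4
j=4: u_4=93/220 ∈ [13/42, 1/2) → index 4
j=5: u_5=113/220 ∈ [1/2, 23/42) → index 5
j=6: u_6=133/220 ∈ [23/42, 31/42) → index 6
j=7: u_7=153/220 ∈ [23/42, 31/42) → index 6
j=8: u_8=173/220 ∈ [31/42, 37/42) → index 8
j=9: u_9=193/220 ∈ [31/42, 37/42) → index 8
j=10: u_10=213/220 ∈ [37/42, 1) → index 10

0 2 3 4 4 5 6 6 8 8 10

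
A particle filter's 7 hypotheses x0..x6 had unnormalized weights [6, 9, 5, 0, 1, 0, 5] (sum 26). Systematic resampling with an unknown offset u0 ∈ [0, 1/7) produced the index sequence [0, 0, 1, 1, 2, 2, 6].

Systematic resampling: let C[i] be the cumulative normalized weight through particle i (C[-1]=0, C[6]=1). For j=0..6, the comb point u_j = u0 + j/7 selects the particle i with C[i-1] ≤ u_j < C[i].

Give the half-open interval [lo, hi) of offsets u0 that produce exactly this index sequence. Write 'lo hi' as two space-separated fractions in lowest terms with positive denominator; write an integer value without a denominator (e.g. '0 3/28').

C = [3/13, 15/26, 10/13, 10/13, 21/26, 21/26, 1]
j=0 picked index 0: u0 ∈ [0, 3/13)
j=1 picked index 0: u0 ∈ [-1/7, 8/91)
j=2 picked index 1: u0 ∈ [-5/91, 53/182)
j=3 picked index 1: u0 ∈ [-18/91, 27/182)
j=4 picked index 2: u0 ∈ [1/182, 18/91)
j=5 picked index 2: u0 ∈ [-25/182, 5/91)
j=6 picked index 6: u0 ∈ [-9/182, 1/7)
intersection: [1/182, 5/91)

1/182 5/91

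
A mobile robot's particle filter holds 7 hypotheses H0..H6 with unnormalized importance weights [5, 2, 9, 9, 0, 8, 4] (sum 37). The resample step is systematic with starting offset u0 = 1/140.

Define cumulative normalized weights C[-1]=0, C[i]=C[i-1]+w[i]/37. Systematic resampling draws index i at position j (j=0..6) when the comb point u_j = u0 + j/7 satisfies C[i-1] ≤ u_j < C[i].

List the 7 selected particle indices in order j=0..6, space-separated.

C = [5/37, 7/37, 16/37, 25/37, 25/37, 33/37, 1]
j=0: u_0=1/140 ∈ [0, 5/37) → index 0
j=1: u_1=3/20 ∈ [5/37, 7/37) → index 1
j=2: u_2=41/140 ∈ [7/37, 16/37) → index 2
j=3: u_3=61/140 ∈ [16/37, 25/37) → index 3
j=4: u_4=81/140 ∈ [16/37, 25/37) → index 3
j=5: u_5=101/140 ∈ [25/37, 33/37) → index 5
j=6: u_6=121/140 ∈ [25/37, 33/37) → index 5

0 1 2 3 3 5 5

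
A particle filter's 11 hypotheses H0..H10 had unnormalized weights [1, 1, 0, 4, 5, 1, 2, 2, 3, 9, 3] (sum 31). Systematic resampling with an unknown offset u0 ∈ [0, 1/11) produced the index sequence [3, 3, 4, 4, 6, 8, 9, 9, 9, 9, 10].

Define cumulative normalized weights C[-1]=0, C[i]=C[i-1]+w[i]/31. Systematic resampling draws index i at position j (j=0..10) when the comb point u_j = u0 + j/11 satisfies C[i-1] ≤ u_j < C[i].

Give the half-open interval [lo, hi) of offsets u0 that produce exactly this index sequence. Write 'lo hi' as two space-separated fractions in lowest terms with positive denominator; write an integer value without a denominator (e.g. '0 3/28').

C = [1/31, 2/31, 2/31, 6/31, 11/31, 12/31, 14/31, 16/31, 19/31, 28/31, 1]
j=0 picked index 3: u0 ∈ [2/31, 6/31)
j=1 picked index 3: u0 ∈ [-9/341, 35/341)
j=2 picked index 4: u0 ∈ [4/341, 59/341)
j=3 picked index 4: u0 ∈ [-27/341, 28/341)
j=4 picked index 6: u0 ∈ [8/341, 30/341)
j=5 picked index 8: u0 ∈ [21/341, 54/341)
j=6 picked index 9: u0 ∈ [23/341, 122/341)
j=7 picked index 9: u0 ∈ [-8/341, 91/341)
j=8 picked index 9: u0 ∈ [-39/341, 60/341)
j=9 picked index 9: u0 ∈ [-70/341, 29/341)
j=10 picked index 10: u0 ∈ [-2/341, 1/11)
intersection: [23/341, 28/341)

23/341 28/341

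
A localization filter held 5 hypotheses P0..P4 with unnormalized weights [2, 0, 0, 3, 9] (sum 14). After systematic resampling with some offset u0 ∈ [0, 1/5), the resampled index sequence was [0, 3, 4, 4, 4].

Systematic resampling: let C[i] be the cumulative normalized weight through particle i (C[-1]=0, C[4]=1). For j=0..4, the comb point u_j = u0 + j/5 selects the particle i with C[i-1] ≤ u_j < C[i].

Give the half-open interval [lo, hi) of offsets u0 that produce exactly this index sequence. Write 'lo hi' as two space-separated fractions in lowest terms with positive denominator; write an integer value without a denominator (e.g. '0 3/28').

0 1/7

C = [1/7, 1/7, 1/7, 5/14, 1]
j=0 picked index 0: u0 ∈ [0, 1/7)
j=1 picked index 3: u0 ∈ [-2/35, 11/70)
j=2 picked index 4: u0 ∈ [-3/70, 3/5)
j=3 picked index 4: u0 ∈ [-17/70, 2/5)
j=4 picked index 4: u0 ∈ [-31/70, 1/5)
intersection: [0, 1/7)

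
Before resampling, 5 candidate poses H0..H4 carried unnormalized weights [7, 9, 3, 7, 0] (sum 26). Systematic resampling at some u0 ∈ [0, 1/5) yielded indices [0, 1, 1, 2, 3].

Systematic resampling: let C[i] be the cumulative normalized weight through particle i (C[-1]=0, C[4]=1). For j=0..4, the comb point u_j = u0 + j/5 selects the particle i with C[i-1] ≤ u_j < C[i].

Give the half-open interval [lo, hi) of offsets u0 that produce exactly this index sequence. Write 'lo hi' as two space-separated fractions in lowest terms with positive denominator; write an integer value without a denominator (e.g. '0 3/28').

C = [7/26, 8/13, 19/26, 1, 1]
j=0 picked index 0: u0 ∈ [0, 7/26)
j=1 picked index 1: u0 ∈ [9/130, 27/65)
j=2 picked index 1: u0 ∈ [-17/130, 14/65)
j=3 picked index 2: u0 ∈ [1/65, 17/130)
j=4 picked index 3: u0 ∈ [-9/130, 1/5)
intersection: [9/130, 17/130)

9/130 17/130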